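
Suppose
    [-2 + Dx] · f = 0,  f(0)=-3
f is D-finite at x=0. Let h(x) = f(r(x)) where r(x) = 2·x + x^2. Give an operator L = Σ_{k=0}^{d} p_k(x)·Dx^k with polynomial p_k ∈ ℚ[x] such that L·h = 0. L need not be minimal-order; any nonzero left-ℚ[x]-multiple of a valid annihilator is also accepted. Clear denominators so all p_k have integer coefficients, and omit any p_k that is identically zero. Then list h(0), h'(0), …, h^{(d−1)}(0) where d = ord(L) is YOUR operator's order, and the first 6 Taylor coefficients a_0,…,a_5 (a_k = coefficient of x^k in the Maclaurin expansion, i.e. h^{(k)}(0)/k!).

L = (-4 - 4·x) + Dx  (order 1).
h: a_k = -3, -12, -30, -56, -86, -568/5, …
ICs: h(0) = -3.

f: a_k = -3, -6, -6, -4, -2, -4/5, …
f∘r: x↦r, Dx↦Dx/r' in L_f ⇒ L₀.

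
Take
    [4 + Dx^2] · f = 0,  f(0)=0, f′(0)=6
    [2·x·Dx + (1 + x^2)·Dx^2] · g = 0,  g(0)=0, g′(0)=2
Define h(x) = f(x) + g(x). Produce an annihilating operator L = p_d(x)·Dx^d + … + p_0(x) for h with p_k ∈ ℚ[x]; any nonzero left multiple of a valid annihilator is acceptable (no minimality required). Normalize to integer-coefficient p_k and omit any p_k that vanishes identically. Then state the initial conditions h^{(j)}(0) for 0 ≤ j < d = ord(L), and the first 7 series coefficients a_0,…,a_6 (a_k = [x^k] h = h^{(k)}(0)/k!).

L = (-32·x + 80·x^3 + 16·x^5)·Dx + (4 + 32·x^2 + 36·x^4 + 8·x^6)·Dx^2 + (-8·x + 20·x^3 + 4·x^5)·Dx^3 + (1 + 8·x^2 + 9·x^4 + 2·x^6)·Dx^4  (order 4).
h: a_k = 0, 8, 0, -14/3, 0, 6/5, 0, …
ICs: h(0) = 0, h′(0) = 8, h′′(0) = 0, h′′′(0) = -28.

f: a_k = 0, 6, 0, -4, 0, 4/5, 0, …
g: a_k = 0, 2, 0, -2/3, 0, 2/5, 0, …
f+g: L₀ = lclm(L_f,L_g), ord ≤ 2+2.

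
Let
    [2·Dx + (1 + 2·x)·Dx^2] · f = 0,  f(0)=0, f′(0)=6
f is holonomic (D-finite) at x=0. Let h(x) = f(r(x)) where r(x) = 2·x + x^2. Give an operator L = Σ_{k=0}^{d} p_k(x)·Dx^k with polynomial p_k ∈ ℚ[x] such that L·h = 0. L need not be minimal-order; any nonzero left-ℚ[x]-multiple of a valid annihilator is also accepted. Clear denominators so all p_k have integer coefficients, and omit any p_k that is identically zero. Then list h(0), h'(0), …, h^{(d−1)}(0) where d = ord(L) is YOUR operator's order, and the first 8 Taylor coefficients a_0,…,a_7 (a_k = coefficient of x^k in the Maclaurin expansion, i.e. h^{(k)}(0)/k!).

L = (3 + 4·x + 2·x^2)·Dx + (1 + 5·x + 6·x^2 + 2·x^3)·Dx^2  (order 2).
h: a_k = 0, 12, -18, 40, -102, 1392/5, -792, 16224/7, …
ICs: h(0) = 0, h′(0) = 12.

f: a_k = 0, 6, -6, 8, -12, 96/5, -32, 384/7, …
h₀=f(r): pull back L_f along r ⇒ L₀.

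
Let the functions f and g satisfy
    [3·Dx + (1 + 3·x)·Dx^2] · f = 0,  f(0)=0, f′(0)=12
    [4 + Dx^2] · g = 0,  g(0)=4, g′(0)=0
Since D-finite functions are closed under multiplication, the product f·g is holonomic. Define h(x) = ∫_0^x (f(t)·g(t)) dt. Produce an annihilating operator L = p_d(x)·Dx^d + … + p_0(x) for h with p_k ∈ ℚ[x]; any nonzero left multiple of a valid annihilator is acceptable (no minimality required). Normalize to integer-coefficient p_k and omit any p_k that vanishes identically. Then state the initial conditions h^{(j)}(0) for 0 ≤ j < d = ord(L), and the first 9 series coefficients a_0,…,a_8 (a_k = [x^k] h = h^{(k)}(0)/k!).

f: a_k = 0, 12, -18, 36, -81, 972/5, -486, 8748/7, -6561/2, …
g: a_k = 4, 0, -8, 0, 8/3, 0, -16/45, 0, 8/315, …
Sym-product of L_f,L_g gives L₀ (≤ ord 4).
∫: right-multiply L₀ by Dx.
L = (-1112 - 1248·x + 7344·x^2 + 27648·x^3 + 20736·x^4)·Dx + (-48 + 2160·x + 10368·x^2 + 10368·x^3)·Dx^2 + (-250 + 240·x + 4968·x^2 + 13824·x^3 + 10368·x^4)·Dx^3 + (-12 + 540·x + 2592·x^2 + 2592·x^3)·Dx^4 + (7 + 138·x + 783·x^2 + 1728·x^3 + 1296·x^4)·Dx^5  (order 5).
h: a_k = 0, 0, 24, -24, 12, -36, 1304/15, -192, 46402/105, …
ICs: h(0) = 0, h′(0) = 0, h′′(0) = 48, h′′′(0) = -144, h′′′′(0) = 288.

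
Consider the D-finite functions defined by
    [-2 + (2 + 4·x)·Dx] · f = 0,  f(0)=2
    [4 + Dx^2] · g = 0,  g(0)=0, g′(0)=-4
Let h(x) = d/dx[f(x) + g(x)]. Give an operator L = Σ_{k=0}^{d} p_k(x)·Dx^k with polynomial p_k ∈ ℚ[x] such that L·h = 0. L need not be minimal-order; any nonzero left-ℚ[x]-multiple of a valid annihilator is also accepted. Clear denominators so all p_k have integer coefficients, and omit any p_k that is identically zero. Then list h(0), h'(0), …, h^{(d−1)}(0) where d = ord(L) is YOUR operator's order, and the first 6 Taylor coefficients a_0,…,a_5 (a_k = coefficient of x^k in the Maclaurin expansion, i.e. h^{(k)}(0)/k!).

L = (-76 - 64·x - 64·x^2) + (-28 - 120·x - 192·x^2 - 128·x^3)·Dx + (-19 - 16·x - 16·x^2)·Dx^2 + (-7 - 30·x - 48·x^2 - 32·x^3)·Dx^3  (order 3).
h: a_k = -2, -2, 11, -5, 73/12, -63/4, …
ICs: h(0) = -2, h′(0) = -2, h′′(0) = 22.

f: a_k = 2, 2, -1, 1, -5/4, 7/4, …
g: a_k = 0, -4, 0, 8/3, 0, -8/15, …
f+g: L₀ = lclm(L_f,L_g), ord ≤ 1+2.
Derive L from L₀ (diff closure).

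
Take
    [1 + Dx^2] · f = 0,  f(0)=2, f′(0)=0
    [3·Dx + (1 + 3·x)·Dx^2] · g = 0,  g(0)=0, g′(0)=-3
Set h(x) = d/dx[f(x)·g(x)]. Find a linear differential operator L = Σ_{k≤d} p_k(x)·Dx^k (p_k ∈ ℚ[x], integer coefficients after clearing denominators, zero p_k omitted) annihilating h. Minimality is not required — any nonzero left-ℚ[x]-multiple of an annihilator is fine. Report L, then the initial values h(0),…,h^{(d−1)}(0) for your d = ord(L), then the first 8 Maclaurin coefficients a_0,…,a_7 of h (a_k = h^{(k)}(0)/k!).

f: a_k = 2, 0, -1, 0, 1/12, 0, -1/360, 0, …
g: a_k = 0, -3, 9/2, -9, 81/4, -243/5, 243/2, -2187/7, …
L₀ := L_f ⊗_s L_g (sym. prod.), ord ≤ 4.
h₀' ⇒ L via d/dx closure of L₀.
L = (-8897 - 1764·x - 7722·x^2 - 14364·x^3 - 7533·x^4 + 5832·x^5 + 2916·x^6) + (-3432 - 13248·x - 12420·x^2 - 8100·x^3 + 9720·x^4 + 5832·x^5)·Dx + (-9100 - 3204·x - 11070·x^2 - 17064·x^3 - 6318·x^4 + 11664·x^5 + 5832·x^6)·Dx^2 + (-3432 - 13248·x - 12420·x^2 - 8100·x^3 + 9720·x^4 + 5832·x^5)·Dx^3 + (-203 - 1440·x - 3348·x^2 - 2700·x^3 + 1215·x^4 + 5832·x^5 + 2916·x^6)·Dx^4  (order 4).
h: a_k = -6, 18, -45, 144, -1769/4, 5355/4, -484679/120, 60817/5, …
ICs: h(0) = -6, h′(0) = 18, h′′(0) = -90, h′′′(0) = 864.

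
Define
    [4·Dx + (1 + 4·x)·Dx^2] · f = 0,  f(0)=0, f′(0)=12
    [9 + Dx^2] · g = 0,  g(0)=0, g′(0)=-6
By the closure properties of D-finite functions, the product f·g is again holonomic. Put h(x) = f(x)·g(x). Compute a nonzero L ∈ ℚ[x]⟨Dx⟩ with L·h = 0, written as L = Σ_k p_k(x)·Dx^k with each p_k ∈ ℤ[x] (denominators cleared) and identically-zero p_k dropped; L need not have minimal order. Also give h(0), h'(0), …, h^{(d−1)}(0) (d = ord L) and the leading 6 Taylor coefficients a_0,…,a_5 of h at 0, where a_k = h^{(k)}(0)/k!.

L = (-2043 - 1296·x + 44064·x^2 + 186624·x^3 + 186624·x^4) + (72 + 5472·x + 31104·x^2 + 41472·x^3)·Dx + (-182 + 864·x + 12096·x^2 + 41472·x^3 + 41472·x^4)·Dx^2 + (8 + 608·x + 3456·x^2 + 4608·x^3)·Dx^3 + (5 + 112·x + 800·x^2 + 2304·x^3 + 2304·x^4)·Dx^4  (order 4).
h: a_k = 0, 0, -72, 144, -276, 936, …
ICs: h(0) = 0, h′(0) = 0, h′′(0) = -144, h′′′(0) = 864.

f: a_k = 0, 12, -24, 64, -192, 3072/5, …
g: a_k = 0, -6, 0, 9, 0, -81/20, …
h₀=f·g: eliminate ⇒ L₀, order ≤ 2·2.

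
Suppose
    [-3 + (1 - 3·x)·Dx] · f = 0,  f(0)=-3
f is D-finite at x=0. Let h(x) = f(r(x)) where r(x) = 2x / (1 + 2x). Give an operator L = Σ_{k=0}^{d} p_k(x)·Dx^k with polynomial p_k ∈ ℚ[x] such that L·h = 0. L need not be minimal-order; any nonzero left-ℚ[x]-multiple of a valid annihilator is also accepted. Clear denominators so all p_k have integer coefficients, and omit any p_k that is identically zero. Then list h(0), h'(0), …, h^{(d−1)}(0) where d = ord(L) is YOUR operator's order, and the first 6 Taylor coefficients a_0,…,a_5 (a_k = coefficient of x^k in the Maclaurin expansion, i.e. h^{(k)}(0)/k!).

L = 6 + (-1 + 2·x + 8·x^2)·Dx  (order 1).
h: a_k = -3, -18, -72, -288, -1152, -4608, …
ICs: h(0) = -3.

f: a_k = -3, -9, -27, -81, -243, -729, …
Change of var in L_f (x↦r) gives L₀.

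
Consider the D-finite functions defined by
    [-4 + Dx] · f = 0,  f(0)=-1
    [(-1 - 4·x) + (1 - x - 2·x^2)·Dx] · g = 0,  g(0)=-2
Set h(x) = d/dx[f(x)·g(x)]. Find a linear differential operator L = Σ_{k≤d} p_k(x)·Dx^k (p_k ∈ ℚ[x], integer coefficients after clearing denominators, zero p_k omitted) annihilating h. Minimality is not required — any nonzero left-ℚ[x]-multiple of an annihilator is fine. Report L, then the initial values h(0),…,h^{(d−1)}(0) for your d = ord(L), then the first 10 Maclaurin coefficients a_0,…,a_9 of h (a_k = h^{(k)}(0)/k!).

f: a_k = -1, -4, -8, -32/3, -32/3, -128/15, -256/45, -1024/315, -512/315, -2048/2835, …
g: a_k = -2, -2, -6, -10, -22, -42, -86, -170, -342, -682, …
L₀ := L_f ⊗_s L_g (sym. prod.), ord ≤ 1.
Derive L from L₀ (diff closure).
L = (30 + 4·x - 72·x^2 + 64·x^4) + (-5 + 5·x + 18·x^2 - 8·x^3 - 16·x^4)·Dx  (order 1).
h: a_k = 10, 60, 214, 1832/3, 1562, 11324/3, 79406/9, 706128/35, 14300182/315, 286009124/2835, …
ICs: h(0) = 10.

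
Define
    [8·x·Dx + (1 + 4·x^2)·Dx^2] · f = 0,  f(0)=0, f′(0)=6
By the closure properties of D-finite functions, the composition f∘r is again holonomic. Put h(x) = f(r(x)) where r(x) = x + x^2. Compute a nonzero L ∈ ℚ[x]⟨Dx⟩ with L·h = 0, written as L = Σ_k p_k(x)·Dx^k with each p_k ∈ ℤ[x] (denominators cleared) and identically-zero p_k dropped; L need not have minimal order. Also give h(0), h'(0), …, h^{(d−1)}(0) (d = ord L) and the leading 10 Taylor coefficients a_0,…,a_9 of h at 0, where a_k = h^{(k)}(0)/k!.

f: a_k = 0, 6, 0, -8, 0, 96/5, 0, -384/7, 0, 512/3, …
Substitute x→r, Dx→(1/r')Dx; clear ⇒ L₀.
L = (-2 + 8·x + 32·x^2 + 48·x^3 + 24·x^4)·Dx + (1 + 2·x + 4·x^2 + 16·x^3 + 20·x^4 + 8·x^5)·Dx^2  (order 2).
h: a_k = 0, 6, 6, -8, -24, -24/5, 88, 960/7, -192, -2656/3, …
ICs: h(0) = 0, h′(0) = 6.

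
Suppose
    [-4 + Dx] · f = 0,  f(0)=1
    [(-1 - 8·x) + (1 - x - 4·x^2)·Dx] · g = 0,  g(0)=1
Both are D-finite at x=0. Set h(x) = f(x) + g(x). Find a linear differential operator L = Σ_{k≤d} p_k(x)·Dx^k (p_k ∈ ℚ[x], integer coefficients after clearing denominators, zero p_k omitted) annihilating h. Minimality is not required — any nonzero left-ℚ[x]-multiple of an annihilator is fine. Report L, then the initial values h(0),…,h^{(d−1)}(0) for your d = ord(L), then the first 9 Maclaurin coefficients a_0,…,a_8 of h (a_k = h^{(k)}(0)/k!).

f: a_k = 1, 4, 8, 32/3, 32/3, 128/15, 256/45, 1024/315, 512/315, …
g: a_k = 1, 1, 5, 9, 29, 65, 181, 441, 1165, …
h₀=f+g: left-lcm gives L₀, ord ≤ 2.
L = (24 - 16·x + 576·x^2 + 512·x^3) + (6 - 56·x - 208·x^2 + 128·x^3 + 256·x^4)·Dx + (-3 + 15·x + 16·x^2 - 64·x^3 - 64·x^4)·Dx^2  (order 2).
h: a_k = 2, 5, 13, 59/3, 119/3, 1103/15, 8401/45, 139939/315, 367487/315, …
ICs: h(0) = 2, h′(0) = 5.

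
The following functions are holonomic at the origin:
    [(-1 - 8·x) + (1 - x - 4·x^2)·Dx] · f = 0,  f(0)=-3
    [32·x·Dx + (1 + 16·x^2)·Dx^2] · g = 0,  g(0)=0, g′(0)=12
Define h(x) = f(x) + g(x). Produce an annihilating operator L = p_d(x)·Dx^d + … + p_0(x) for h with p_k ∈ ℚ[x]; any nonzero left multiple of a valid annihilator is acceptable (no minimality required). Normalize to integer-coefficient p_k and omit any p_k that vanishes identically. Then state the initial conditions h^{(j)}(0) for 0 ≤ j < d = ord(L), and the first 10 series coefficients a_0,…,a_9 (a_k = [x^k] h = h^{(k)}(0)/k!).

f: a_k = -3, -3, -15, -27, -87, -195, -543, -1323, -3495, -8787, …
g: a_k = 0, 12, 0, -64, 0, 3072/5, 0, -49152/7, 0, 262144/3, …
h₀=f+g: left-lcm gives L₀, ord ≤ 3.
L = (-160 + 640·x + 14848·x^2 + 36864·x^3 + 178176·x^4 + 98304·x^6)·Dx + (43 + 336·x + 16·x^2 + 3072·x^3 + 35072·x^4 + 124928·x^5 + 12288·x^6 + 98304·x^7)·Dx^2 + (-5 - 23·x - 272·x^2 - 16·x^3 - 2368·x^4 + 5888·x^5 + 12288·x^6 + 4096·x^7 + 16384·x^8)·Dx^3  (order 3).
h: a_k = -3, 9, -15, -91, -87, 2097/5, -543, -58413/7, -3495, 235783/3, …
ICs: h(0) = -3, h′(0) = 9, h′′(0) = -30.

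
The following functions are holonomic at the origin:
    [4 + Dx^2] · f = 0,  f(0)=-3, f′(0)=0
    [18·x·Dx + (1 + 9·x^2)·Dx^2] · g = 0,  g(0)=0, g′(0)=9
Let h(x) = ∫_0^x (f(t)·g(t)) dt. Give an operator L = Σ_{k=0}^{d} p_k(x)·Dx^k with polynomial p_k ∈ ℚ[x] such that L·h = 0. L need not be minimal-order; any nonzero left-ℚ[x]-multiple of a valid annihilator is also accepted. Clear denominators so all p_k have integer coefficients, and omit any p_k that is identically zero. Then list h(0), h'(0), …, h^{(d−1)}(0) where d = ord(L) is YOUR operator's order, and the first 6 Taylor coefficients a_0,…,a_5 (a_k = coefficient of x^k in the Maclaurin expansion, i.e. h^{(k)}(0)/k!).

L = (2080 + 50256·x^2 + 89424·x^4 + 186624·x^6 + 419904·x^8)·Dx + (3168·x + 38880·x^3 + 139968·x^5 + 419904·x^7)·Dx^2 + (572 + 13788·x^2 + 33048·x^4 + 93312·x^6 + 209952·x^8)·Dx^3 + (792·x + 9720·x^3 + 34992·x^5 + 104976·x^7)·Dx^4 + (13 + 306·x^2 + 2673·x^4 + 11664·x^6 + 26244·x^8)·Dx^5  (order 5).
h: a_k = 0, 0, -27/2, 0, 135/4, 0, …
ICs: h(0) = 0, h′(0) = 0, h′′(0) = -27, h′′′(0) = 0, h′′′′(0) = 810.

f: a_k = -3, 0, 6, 0, -2, 0, …
g: a_k = 0, 9, 0, -27, 0, 729/5, …
h₀=f·g: eliminate ⇒ L₀, order ≤ 2·2.
h=∫₀ˣh₀: take L = L₀·Dx.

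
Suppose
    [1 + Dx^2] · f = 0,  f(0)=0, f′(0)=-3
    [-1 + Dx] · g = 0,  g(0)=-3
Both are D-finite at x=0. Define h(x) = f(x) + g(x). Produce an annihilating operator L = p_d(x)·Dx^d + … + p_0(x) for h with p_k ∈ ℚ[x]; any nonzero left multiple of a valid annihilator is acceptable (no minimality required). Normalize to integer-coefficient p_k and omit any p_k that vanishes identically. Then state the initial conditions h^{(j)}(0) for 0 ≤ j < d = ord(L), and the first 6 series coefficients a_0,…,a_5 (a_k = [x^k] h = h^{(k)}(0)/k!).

L = -1 + Dx - Dx^2 + Dx^3  (order 3).
h: a_k = -3, -6, -3/2, 0, -1/8, -1/20, …
ICs: h(0) = -3, h′(0) = -6, h′′(0) = -3.

f: a_k = 0, -3, 0, 1/2, 0, -1/40, …
g: a_k = -3, -3, -3/2, -1/2, -1/8, -1/40, …
h₀=f+g: left-lcm gives L₀, ord ≤ 3.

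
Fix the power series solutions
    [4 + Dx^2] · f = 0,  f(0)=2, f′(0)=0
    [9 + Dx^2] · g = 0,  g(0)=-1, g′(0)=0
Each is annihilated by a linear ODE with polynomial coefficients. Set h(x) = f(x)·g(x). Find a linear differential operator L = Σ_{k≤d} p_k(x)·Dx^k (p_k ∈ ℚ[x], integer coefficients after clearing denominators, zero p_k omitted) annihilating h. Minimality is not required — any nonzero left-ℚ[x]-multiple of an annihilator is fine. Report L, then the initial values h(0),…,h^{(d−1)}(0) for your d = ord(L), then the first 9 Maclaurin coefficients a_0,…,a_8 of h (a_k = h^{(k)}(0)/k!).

L = 25 + 26·Dx^2 + Dx^4  (order 4).
h: a_k = -2, 0, 13, 0, -313/12, 0, 7813/360, 0, -195313/20160, …
ICs: h(0) = -2, h′(0) = 0, h′′(0) = 26, h′′′(0) = 0.

f: a_k = 2, 0, -4, 0, 4/3, 0, -8/45, 0, 4/315, …
g: a_k = -1, 0, 9/2, 0, -27/8, 0, 81/80, 0, -729/4480, …
h₀=f·g: eliminate ⇒ L₀, order ≤ 2·2.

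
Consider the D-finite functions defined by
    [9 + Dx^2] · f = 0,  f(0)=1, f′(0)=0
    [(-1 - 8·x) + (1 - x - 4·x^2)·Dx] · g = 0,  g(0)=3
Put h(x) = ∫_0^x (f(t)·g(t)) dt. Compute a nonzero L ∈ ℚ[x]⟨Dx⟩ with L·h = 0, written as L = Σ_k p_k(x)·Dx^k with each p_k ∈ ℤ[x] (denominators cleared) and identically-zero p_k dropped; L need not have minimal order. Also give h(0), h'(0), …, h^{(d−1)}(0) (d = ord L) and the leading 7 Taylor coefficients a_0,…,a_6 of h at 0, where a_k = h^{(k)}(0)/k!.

f: a_k = 1, 0, -9/2, 0, 27/8, 0, -81/80, …
g: a_k = 3, 3, 15, 27, 87, 195, 543, …
f·g: L₀ = L_f ⊗_s L_g, ord ≤ 2·1.
Integrate: L := L₀·Dx.
L = (-1 + 9·x + 36·x^2)·Dx + (2 + 16·x)·Dx^2 + (-1 + x + 4·x^2)·Dx^3  (order 3).
h: a_k = 0, 3, 3/2, 1/2, 27/8, 237/40, 223/16, …
ICs: h(0) = 0, h′(0) = 3, h′′(0) = 3.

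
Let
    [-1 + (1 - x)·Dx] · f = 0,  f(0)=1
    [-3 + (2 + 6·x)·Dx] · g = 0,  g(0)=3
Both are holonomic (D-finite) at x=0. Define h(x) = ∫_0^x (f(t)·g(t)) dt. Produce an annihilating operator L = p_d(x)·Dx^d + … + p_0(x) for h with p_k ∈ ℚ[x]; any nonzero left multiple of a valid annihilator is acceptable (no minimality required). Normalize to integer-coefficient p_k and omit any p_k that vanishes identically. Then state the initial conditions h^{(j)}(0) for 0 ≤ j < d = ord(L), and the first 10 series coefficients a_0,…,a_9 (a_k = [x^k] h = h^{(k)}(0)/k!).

f: a_k = 1, 1, 1, 1, 1, 1, 1, 1, 1, 1, …
g: a_k = 3, 9/2, -27/8, 81/16, -1215/128, 5103/256, -45927/1024, 216513/2048, -8444007/32768, 42220035/65536, …
h₀=f·g: eliminate ⇒ L₀, order ≤ 1·1.
h=∫₀ˣh₀: take L = L₀·Dx.
L = (5 + 3·x)·Dx + (-2 - 4·x + 6·x^2)·Dx^2  (order 2).
h: a_k = 0, 3, 15/4, 11/8, 147/64, -39/640, 1675/512, -25827/7168, 164859/16384, -1935421/98304, …
ICs: h(0) = 0, h′(0) = 3.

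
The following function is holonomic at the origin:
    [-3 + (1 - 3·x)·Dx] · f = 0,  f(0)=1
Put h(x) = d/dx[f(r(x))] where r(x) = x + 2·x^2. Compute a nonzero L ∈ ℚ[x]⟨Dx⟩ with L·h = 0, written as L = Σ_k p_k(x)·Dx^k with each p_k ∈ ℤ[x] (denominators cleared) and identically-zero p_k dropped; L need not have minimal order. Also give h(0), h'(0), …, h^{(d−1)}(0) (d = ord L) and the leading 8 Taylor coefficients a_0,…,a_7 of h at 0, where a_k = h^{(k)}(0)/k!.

f: a_k = 1, 3, 9, 27, 81, 243, 729, 2187, …
L₀ from L_f via x↦r, Dx↦r'^{-1}Dx.
Derive L from L₀ (diff closure).
L = (10 + 36·x + 72·x^2) + (-1 - x + 18·x^2 + 24·x^3)·Dx  (order 1).
h: a_k = 3, 30, 189, 1116, 6075, 31914, 162729, 813240, …
ICs: h(0) = 3.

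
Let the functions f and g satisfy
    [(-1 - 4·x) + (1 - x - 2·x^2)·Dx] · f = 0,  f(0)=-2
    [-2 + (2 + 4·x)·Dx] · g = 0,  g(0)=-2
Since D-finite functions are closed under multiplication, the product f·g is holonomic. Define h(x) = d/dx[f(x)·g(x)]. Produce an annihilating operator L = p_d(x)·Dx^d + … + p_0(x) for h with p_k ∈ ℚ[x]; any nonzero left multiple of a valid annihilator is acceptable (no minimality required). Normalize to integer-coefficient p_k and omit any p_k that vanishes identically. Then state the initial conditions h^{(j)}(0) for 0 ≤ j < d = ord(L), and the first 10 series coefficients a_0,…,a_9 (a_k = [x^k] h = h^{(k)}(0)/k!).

L = (7 + 48·x + 99·x^2 + 100·x^3 + 60·x^4) + (-2 - 7·x - 3·x^2 + 22·x^3 + 44·x^4 + 24·x^5)·Dx  (order 1).
h: a_k = 8, 28, 96, 230, 625, 2817/2, 3451, 30371/4, 281871/16, 1221645/32, …
ICs: h(0) = 8.

f: a_k = -2, -2, -6, -10, -22, -42, -86, -170, -342, -682, …
g: a_k = -2, -2, 1, -1, 5/4, -7/4, 21/8, -33/8, 429/64, -715/64, …
f·g: L₀ = L_f ⊗_s L_g, ord ≤ 1·1.
Differentiate: ansatz ord ≤ ord L₀ ⇒ L.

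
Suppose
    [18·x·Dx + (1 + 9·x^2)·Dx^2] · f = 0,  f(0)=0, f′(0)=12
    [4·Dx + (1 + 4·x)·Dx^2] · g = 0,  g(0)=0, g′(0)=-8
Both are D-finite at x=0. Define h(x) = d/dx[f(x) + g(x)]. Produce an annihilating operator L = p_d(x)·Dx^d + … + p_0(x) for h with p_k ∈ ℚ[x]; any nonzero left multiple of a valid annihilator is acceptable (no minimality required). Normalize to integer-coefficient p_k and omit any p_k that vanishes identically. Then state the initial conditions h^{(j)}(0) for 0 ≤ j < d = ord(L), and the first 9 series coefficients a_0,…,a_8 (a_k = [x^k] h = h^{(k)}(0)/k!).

f: a_k = 0, 12, 0, -36, 0, 972/5, 0, -8748/7, 0, …
g: a_k = 0, -8, 16, -128/3, 128, -2048/5, 4096/3, -32768/7, 16384, …
L₀ := lclm(L_f,L_g); ord L₀ ≤ 2+2.
Differentiate: ansatz ord ≤ ord L₀ ⇒ L.
L = (-36 - 432·x + 972·x^2 + 1296·x^3) + (-25 - 72·x - 189·x^2 + 1944·x^3 + 2592·x^4)·Dx + (-2 + x + 36·x^2 + 81·x^3 + 486·x^4 + 648·x^5)·Dx^2  (order 2).
h: a_k = 4, 32, -236, 512, -1076, 8192, -41516, 131072, -445556, …
ICs: h(0) = 4, h′(0) = 32.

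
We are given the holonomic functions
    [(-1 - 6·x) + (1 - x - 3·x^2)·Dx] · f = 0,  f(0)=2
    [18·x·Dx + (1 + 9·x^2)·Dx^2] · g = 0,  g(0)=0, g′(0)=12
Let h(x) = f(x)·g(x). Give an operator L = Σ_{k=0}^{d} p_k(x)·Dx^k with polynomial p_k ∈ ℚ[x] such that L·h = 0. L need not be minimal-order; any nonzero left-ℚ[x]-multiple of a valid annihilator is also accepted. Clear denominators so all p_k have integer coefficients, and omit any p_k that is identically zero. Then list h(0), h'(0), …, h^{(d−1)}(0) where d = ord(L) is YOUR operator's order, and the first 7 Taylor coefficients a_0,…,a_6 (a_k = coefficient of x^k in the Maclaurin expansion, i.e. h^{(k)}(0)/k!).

f: a_k = 2, 2, 8, 14, 38, 80, 194, …
g: a_k = 0, 12, 0, -36, 0, 972/5, 0, …
h₀=f·g: eliminate ⇒ L₀, order ≤ 1·2.
L = (6 + 18·x + 162·x^2) + (2 - 6·x + 36·x^2 + 162·x^3)·Dx + (-1 + x - 6·x^2 + 9·x^3 + 27·x^4)·Dx^2  (order 2).
h: a_k = 0, 24, 24, 24, 96, 2784/5, 4224/5, …
ICs: h(0) = 0, h′(0) = 24.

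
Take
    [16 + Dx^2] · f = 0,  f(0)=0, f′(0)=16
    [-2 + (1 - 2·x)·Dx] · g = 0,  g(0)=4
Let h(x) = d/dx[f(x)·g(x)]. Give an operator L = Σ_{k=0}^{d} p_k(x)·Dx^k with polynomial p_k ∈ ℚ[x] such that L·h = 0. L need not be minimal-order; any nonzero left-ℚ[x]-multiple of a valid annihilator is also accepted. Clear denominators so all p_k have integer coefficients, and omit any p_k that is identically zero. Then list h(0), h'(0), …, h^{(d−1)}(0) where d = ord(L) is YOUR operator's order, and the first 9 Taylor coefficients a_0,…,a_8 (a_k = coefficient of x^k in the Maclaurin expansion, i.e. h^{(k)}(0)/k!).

f: a_k = 0, 16, 0, -128/3, 0, 512/15, 0, -4096/315, 0, …
g: a_k = 4, 8, 16, 32, 64, 128, 256, 512, 1024, …
h₀=f·g: eliminate ⇒ L₀, order ≤ 2·1.
Derive L from L₀ (diff closure).
L = (8 - 64·x + 64·x^2) + (-4 + 8·x)·Dx + (1 - 4·x + 4·x^2)·Dx^2  (order 2).
h: a_k = 64, 256, 256, 2048/3, 7168/3, 28672/5, 585728/45, 9371648/315, 21118976/315, …
ICs: h(0) = 64, h′(0) = 256.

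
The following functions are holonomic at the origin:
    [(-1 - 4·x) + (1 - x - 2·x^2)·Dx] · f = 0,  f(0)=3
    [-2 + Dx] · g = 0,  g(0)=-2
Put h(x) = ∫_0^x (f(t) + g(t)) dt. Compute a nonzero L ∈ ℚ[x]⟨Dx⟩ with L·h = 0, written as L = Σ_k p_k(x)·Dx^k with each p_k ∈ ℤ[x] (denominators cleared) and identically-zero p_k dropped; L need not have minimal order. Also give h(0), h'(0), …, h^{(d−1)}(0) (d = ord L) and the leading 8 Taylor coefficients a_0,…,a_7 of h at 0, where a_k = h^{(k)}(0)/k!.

f: a_k = 3, 3, 9, 15, 33, 63, 129, 255, …
g: a_k = -2, -4, -4, -8/3, -4/3, -8/15, -8/45, -16/315, …
Weyl lclm of L_f,L_g ⇒ L₀ (ord ≤ 2).
∫: right-multiply L₀ by Dx.
L = (-8 - 12·x - 72·x^2 - 32·x^3)·Dx + (2 + 20·x + 36·x^2 - 16·x^3 - 16·x^4)·Dx^2 + (1 - 7·x + 16·x^3 + 8·x^4)·Dx^3  (order 3).
h: a_k = 0, 1, -1/2, 5/3, 37/12, 19/3, 937/90, 5797/315, …
ICs: h(0) = 0, h′(0) = 1, h′′(0) = -1.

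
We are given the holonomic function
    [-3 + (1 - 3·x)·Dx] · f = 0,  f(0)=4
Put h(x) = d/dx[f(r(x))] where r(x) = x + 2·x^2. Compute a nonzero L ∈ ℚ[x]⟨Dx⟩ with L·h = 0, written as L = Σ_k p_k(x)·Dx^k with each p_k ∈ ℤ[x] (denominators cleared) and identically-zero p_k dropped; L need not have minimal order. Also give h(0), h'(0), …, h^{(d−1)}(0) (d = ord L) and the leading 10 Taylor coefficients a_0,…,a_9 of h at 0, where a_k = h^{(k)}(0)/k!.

f: a_k = 4, 12, 36, 108, 324, 972, 2916, 8748, 26244, 78732, …
Substitute x→r, Dx→(1/r')Dx; clear ⇒ L₀.
Derive L from L₀ (diff closure).
L = (10 + 36·x + 72·x^2) + (-1 - x + 18·x^2 + 24·x^3)·Dx  (order 1).
h: a_k = 12, 120, 756, 4464, 24300, 127656, 650916, 3252960, 16000092, 77730840, …
ICs: h(0) = 12.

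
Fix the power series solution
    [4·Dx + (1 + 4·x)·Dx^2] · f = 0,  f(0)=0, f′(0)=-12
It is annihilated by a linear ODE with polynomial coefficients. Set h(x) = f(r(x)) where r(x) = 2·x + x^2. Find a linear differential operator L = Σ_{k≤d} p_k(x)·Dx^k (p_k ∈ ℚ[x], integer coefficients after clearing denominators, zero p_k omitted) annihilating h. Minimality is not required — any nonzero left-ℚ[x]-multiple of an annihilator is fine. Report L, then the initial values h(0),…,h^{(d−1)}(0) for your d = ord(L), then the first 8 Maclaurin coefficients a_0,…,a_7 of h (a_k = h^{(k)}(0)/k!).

L = (7 + 8·x + 4·x^2)·Dx + (1 + 9·x + 12·x^2 + 4·x^3)·Dx^2  (order 2).
h: a_k = 0, -24, 84, -416, 2328, -69504/5, 86464, -3872256/7, …
ICs: h(0) = 0, h′(0) = -24.

f: a_k = 0, -12, 24, -64, 192, -3072/5, 2048, -49152/7, …
Substitute x→r, Dx→(1/r')Dx; clear ⇒ L₀.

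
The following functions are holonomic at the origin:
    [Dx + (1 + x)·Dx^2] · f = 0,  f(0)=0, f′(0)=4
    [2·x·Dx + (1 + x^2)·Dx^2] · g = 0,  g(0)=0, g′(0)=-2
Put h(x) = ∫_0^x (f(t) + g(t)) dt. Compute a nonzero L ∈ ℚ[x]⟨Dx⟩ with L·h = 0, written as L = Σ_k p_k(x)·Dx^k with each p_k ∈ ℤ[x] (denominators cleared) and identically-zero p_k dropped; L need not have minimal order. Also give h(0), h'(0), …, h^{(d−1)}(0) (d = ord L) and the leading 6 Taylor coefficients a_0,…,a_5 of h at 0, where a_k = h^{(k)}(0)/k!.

L = (-2 - 6·x + 6·x^2 + 2·x^3)·Dx^2 + (-4 - 4·x + 12·x^3 + 4·x^4)·Dx^3 + (-1 + x + 2·x^2 + 2·x^3 + 3·x^4 + x^5)·Dx^4  (order 4).
h: a_k = 0, 0, 1, -2/3, 1/2, -1/5, …
ICs: h(0) = 0, h′(0) = 0, h′′(0) = 2, h′′′(0) = -4.

f: a_k = 0, 4, -2, 4/3, -1, 4/5, …
g: a_k = 0, -2, 0, 2/3, 0, -2/5, …
L₀ := lclm(L_f,L_g); ord L₀ ≤ 2+2.
h=∫₀ˣh₀: take L = L₀·Dx.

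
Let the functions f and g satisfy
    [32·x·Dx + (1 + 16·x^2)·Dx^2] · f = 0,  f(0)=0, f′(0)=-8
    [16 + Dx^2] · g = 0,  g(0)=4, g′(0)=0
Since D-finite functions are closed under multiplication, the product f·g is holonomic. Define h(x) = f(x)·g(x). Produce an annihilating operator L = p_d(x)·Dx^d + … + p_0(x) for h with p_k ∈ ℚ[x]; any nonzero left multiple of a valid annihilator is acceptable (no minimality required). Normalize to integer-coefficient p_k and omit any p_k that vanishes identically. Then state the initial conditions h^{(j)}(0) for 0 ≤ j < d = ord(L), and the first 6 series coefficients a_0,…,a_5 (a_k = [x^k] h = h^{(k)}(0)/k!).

f: a_k = 0, -8, 0, 128/3, 0, -2048/5, …
g: a_k = 4, 0, -32, 0, 128/3, 0, …
L₀ := L_f ⊗_s L_g (sym. prod.), ord ≤ 4.
L = (1280 + 53248·x^2 + 360448·x^4 + 2097152·x^6 + 8388608·x^8) + (1536·x + 40960·x^3 + 393216·x^5 + 2097152·x^7)·Dx + (96 + 4096·x^2 + 36864·x^4 + 262144·x^6 + 1048576·x^8)·Dx^2 + (96·x + 2560·x^3 + 24576·x^5 + 131072·x^7)·Dx^3 + (1 + 48·x^2 + 896·x^4 + 8192·x^6 + 32768·x^8)·Dx^4  (order 4).
h: a_k = 0, -32, 0, 1280/3, 0, -50176/15, …
ICs: h(0) = 0, h′(0) = -32, h′′(0) = 0, h′′′(0) = 2560.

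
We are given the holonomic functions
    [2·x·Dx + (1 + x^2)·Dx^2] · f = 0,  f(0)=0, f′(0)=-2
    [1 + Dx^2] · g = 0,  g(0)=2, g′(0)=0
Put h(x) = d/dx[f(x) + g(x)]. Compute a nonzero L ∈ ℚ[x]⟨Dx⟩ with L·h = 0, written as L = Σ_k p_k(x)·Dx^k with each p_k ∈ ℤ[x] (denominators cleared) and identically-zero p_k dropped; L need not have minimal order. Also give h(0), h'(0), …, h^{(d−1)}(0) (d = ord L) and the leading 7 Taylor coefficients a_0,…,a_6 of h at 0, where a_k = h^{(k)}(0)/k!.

L = (-22·x + 28·x^3 + 2·x^5) + (-1 + 7·x^2 + 9·x^4 + x^6)·Dx + (-22·x + 28·x^3 + 2·x^5)·Dx^2 + (-1 + 7·x^2 + 9·x^4 + x^6)·Dx^3  (order 3).
h: a_k = -2, -2, 2, 1/3, -2, -1/60, 2, …
ICs: h(0) = -2, h′(0) = -2, h′′(0) = 4.

f: a_k = 0, -2, 0, 2/3, 0, -2/5, 0, …
g: a_k = 2, 0, -1, 0, 1/12, 0, -1/360, …
Sum ⇒ L₀ = lclm(L_f,L_g) in ℚ(x)⟨Dx⟩.
Differentiate: ansatz ord ≤ ord L₀ ⇒ L.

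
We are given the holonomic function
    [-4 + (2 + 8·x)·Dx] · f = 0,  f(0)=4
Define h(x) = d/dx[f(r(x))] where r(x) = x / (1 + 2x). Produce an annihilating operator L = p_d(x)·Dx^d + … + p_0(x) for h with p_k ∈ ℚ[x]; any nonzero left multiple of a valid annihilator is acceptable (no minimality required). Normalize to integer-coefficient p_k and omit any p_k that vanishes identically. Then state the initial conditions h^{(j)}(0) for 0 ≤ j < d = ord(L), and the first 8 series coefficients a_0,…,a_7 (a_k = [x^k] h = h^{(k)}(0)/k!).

L = (-6 - 24·x) + (-1 - 8·x - 12·x^2)·Dx  (order 1).
h: a_k = 8, -48, 240, -1184, 6000, -31392, 168672, -924480, …
ICs: h(0) = 8.

f: a_k = 4, 8, -8, 16, -40, 112, -336, 1056, …
L₀ from L_f via x↦r, Dx↦r'^{-1}Dx.
h=h₀': d/dx-closure on L₀ ⇒ L.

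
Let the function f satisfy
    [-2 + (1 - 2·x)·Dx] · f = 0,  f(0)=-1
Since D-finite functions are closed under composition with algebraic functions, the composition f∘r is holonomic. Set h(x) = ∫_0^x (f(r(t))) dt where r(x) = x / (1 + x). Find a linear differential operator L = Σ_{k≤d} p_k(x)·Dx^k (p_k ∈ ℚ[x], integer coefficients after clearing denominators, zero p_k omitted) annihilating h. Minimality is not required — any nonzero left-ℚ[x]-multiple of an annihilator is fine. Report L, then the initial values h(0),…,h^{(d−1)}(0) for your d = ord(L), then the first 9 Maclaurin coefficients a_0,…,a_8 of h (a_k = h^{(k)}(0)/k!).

f: a_k = -1, -2, -4, -8, -16, -32, -64, -128, -256, …
h₀=f(r): pull back L_f along r ⇒ L₀.
∫: right-multiply L₀ by Dx.
L = 2·Dx + (-1 + x^2)·Dx^2  (order 2).
h: a_k = 0, -1, -1, -2/3, -1/2, -2/5, -1/3, -2/7, -1/4, …
ICs: h(0) = 0, h′(0) = -1.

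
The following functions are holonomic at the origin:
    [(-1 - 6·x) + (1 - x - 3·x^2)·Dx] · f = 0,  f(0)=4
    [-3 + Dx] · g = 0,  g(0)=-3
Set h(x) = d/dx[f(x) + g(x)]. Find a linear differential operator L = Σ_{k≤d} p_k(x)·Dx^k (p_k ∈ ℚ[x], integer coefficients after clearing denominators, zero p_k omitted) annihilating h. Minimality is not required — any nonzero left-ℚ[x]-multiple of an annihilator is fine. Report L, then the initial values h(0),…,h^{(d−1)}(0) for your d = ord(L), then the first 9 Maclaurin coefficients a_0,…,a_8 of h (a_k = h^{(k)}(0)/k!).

L = (54 + 774·x + 864·x^2 + 2916·x^3 + 1458·x^4) + (-33 - 252·x - 477·x^2 - 864·x^3 + 405·x^4 + 486·x^5)·Dx + (5 - 2·x + 63·x^2 - 36·x^3 - 297·x^4 - 162·x^5)·Dx^2  (order 2).
h: a_k = -5, 5, 87/2, 527/2, 6157/8, 92391/40, 485351/80, 9101173/560, 186916959/4480, …
ICs: h(0) = -5, h′(0) = 5.

f: a_k = 4, 4, 16, 28, 76, 160, 388, 868, 2032, …
g: a_k = -3, -9, -27/2, -27/2, -81/8, -243/40, -243/80, -729/560, -2187/4480, …
Sum ⇒ L₀ = lclm(L_f,L_g) in ℚ(x)⟨Dx⟩.
h₀' ⇒ L via d/dx closure of L₀.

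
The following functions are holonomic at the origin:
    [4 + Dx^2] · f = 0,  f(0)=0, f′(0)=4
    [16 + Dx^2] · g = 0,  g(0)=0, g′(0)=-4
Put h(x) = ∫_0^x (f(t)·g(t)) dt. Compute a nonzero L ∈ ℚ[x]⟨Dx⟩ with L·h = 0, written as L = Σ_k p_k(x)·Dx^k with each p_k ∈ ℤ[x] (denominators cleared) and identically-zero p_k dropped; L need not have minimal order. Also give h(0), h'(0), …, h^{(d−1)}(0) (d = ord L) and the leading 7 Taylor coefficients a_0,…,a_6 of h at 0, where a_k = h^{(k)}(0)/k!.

L = 144·Dx + 40·Dx^3 + Dx^5  (order 5).
h: a_k = 0, 0, 0, -16/3, 0, 32/3, 0, …
ICs: h(0) = 0, h′(0) = 0, h′′(0) = 0, h′′′(0) = -32, h′′′′(0) = 0.

f: a_k = 0, 4, 0, -8/3, 0, 8/15, 0, …
g: a_k = 0, -4, 0, 32/3, 0, -128/15, 0, …
f·g: L₀ = L_f ⊗_s L_g, ord ≤ 2·2.
Integrate: L := L₀·Dx.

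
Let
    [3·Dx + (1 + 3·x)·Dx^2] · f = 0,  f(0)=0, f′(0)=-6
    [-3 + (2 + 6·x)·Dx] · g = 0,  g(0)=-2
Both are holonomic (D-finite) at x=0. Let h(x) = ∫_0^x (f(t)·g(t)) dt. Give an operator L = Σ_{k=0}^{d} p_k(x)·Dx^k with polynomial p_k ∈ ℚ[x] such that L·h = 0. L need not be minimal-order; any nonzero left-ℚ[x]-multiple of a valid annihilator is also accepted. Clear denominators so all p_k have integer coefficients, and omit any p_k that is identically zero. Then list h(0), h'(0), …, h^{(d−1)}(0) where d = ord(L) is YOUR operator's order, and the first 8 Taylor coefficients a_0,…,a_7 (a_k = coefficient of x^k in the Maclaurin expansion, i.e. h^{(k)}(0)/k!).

f: a_k = 0, -6, 9, -18, 81/2, -486/5, 243, -4374/7, …
g: a_k = -2, -3, 9/4, -27/8, 405/64, -1701/128, 15309/512, -72171/1024, …
Sym-product of L_f,L_g gives L₀ (≤ ord 2).
h=∫h₀ ⇒ L = L₀·Dx.
L = 9·Dx + (4 + 24·x + 36·x^2)·Dx^3  (order 3).
h: a_k = 0, 0, 6, 0, -9/8, 27/10, -1917/320, 7533/560, …
ICs: h(0) = 0, h′(0) = 0, h′′(0) = 12.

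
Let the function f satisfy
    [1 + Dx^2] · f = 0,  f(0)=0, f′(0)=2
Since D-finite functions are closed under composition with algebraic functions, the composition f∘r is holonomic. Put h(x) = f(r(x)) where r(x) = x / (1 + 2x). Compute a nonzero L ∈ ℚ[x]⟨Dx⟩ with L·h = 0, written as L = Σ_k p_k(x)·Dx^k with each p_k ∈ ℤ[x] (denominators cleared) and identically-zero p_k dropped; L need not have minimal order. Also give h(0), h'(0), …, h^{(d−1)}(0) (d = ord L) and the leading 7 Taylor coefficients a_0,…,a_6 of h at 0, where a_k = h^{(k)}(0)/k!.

f: a_k = 0, 2, 0, -1/3, 0, 1/60, 0, …
f∘r: x↦r, Dx↦Dx/r' in L_f ⇒ L₀.
L = 1 + (4 + 24·x + 48·x^2 + 32·x^3)·Dx + (1 + 8·x + 24·x^2 + 32·x^3 + 16·x^4)·Dx^2  (order 2).
h: a_k = 0, 2, -4, 23/3, -14, 1441/60, -75/2, …
ICs: h(0) = 0, h′(0) = 2.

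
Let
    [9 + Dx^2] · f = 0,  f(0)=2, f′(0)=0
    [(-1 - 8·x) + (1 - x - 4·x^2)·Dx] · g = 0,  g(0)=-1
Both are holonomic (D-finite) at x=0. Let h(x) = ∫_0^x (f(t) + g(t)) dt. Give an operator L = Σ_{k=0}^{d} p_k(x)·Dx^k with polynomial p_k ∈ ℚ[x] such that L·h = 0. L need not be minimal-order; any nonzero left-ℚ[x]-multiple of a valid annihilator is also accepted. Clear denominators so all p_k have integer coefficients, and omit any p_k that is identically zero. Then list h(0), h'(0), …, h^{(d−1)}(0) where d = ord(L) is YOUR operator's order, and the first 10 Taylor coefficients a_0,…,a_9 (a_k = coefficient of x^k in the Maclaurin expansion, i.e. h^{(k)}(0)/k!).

f: a_k = 2, 0, -9, 0, 27/4, 0, -81/40, 0, 729/2240, 0, …
g: a_k = -1, -1, -5, -9, -29, -65, -181, -441, -1165, -2929, …
h₀=f+g: left-lcm gives L₀, ord ≤ 3.
∫: right-multiply L₀ by Dx.
L = (-567 - 4806·x - 3321·x^2 - 9936·x^3 - 6480·x^4 - 10368·x^5)·Dx + (171 - 117·x - 441·x^2 + 135·x^3 - 540·x^4 - 3888·x^5 - 5184·x^6)·Dx^2 + (-63 - 534·x - 369·x^2 - 1104·x^3 - 720·x^4 - 1152·x^5)·Dx^3 + (19 - 13·x - 49·x^2 + 15·x^3 - 60·x^4 - 432·x^5 - 576·x^6)·Dx^4  (order 4).
h: a_k = 0, 1, -1/2, -14/3, -9/4, -89/20, -65/6, -7321/280, -441/8, -2608871/20160, …
ICs: h(0) = 0, h′(0) = 1, h′′(0) = -1, h′′′(0) = -28.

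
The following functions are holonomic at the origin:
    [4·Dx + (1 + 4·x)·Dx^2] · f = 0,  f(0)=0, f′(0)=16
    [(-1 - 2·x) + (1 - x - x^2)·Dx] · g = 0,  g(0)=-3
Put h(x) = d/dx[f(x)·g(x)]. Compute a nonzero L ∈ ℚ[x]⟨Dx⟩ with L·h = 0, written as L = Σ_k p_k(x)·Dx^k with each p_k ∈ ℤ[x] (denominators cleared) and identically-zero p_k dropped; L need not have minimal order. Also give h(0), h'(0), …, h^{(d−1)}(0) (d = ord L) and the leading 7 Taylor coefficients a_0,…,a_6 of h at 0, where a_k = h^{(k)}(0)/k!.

f: a_k = 0, 16, -32, 256/3, -256, 4096/5, -8192/3, …
g: a_k = -3, -3, -6, -9, -15, -24, -39, …
h₀=f·g: eliminate ⇒ L₀, order ≤ 2·1.
h₀' ⇒ L via d/dx closure of L₀.
L = (82 + 216·x + 288·x^2) + (-7 + 62·x + 264·x^2 + 224·x^3)·Dx + (-3 - 17·x - 9·x^2 + 52·x^3 + 32·x^4)·Dx^2  (order 2).
h: a_k = -48, 96, -768, 2240, -10768, 197952/5, -827472/5, …
ICs: h(0) = -48, h′(0) = 96.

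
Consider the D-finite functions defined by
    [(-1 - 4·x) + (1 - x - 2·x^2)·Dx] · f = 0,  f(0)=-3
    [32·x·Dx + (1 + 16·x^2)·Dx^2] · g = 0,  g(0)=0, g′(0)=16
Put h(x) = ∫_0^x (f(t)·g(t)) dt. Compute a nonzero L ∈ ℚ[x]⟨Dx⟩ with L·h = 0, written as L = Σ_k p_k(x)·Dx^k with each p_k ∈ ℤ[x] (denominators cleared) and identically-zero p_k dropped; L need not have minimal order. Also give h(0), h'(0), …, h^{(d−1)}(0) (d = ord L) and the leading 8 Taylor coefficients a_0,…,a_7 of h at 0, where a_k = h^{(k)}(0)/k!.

L = (4 + 32·x + 192·x^2)·Dx + (2 - 24·x + 64·x^2 + 192·x^3)·Dx^2 + (-1 + x - 14·x^2 + 16·x^3 + 32·x^4)·Dx^3  (order 3).
h: a_k = 0, 0, -24, -16, 28, 16/5, -1848/5, -10928/35, …
ICs: h(0) = 0, h′(0) = 0, h′′(0) = -48.

f: a_k = -3, -3, -9, -15, -33, -63, -129, -255, …
g: a_k = 0, 16, 0, -256/3, 0, 4096/5, 0, -65536/7, …
f·g: L₀ = L_f ⊗_s L_g, ord ≤ 1·2.
h=∫₀ˣh₀: take L = L₀·Dx.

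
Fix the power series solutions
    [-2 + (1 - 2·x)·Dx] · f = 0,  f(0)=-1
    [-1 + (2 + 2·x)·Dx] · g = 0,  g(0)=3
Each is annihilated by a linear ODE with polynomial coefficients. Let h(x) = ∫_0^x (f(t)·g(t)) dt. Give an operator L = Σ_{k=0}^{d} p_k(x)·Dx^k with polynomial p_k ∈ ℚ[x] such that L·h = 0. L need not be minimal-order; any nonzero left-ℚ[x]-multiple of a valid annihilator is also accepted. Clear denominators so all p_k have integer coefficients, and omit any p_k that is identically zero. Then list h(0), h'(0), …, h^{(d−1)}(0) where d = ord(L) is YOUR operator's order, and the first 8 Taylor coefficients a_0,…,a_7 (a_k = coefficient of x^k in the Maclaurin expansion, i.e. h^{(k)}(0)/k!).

f: a_k = -1, -2, -4, -8, -16, -32, -64, -128, …
g: a_k = 3, 3/2, -3/8, 3/16, -15/128, 21/256, -63/1024, 99/2048, …
L₀ := L_f ⊗_s L_g (sym. prod.), ord ≤ 1.
h=∫h₀ ⇒ L = L₀·Dx.
L = (5 + 2·x)·Dx + (-2 + 2·x + 4·x^2)·Dx^2  (order 2).
h: a_k = 0, -3, -15/4, -39/8, -471/64, -7521/640, -10035/512, -240777/7168, …
ICs: h(0) = 0, h′(0) = -3.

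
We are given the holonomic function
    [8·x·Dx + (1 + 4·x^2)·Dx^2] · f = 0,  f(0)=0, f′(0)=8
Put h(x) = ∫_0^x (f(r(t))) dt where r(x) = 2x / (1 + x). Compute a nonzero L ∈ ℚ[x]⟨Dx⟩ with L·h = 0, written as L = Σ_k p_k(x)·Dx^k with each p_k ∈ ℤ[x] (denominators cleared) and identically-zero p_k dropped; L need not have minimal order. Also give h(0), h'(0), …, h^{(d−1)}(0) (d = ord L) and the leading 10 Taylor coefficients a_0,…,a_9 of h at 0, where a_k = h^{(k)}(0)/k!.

L = (2 + 34·x)·Dx^2 + (1 + 2·x + 17·x^2)·Dx^3  (order 3).
h: a_k = 0, 0, 8, -16/3, -52/3, 48, 808/15, -9776/21, 1454/7, 12880/3, …
ICs: h(0) = 0, h′(0) = 0, h′′(0) = 16.

f: a_k = 0, 8, 0, -32/3, 0, 128/5, 0, -512/7, 0, 2048/9, …
Substitute x→r, Dx→(1/r')Dx; clear ⇒ L₀.
h=∫h₀ ⇒ L = L₀·Dx.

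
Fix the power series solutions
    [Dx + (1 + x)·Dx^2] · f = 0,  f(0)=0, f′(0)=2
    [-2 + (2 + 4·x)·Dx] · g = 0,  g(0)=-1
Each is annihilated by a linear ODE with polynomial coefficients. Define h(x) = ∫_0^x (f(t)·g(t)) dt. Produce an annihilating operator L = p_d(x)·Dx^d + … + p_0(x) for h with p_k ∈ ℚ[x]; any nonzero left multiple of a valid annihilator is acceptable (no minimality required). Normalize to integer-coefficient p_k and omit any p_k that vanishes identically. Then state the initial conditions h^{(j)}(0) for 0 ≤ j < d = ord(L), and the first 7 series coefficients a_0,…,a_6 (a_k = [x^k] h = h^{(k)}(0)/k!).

f: a_k = 0, 2, -1, 2/3, -1/2, 2/5, -1/3, …
g: a_k = -1, -1, 1/2, -1/2, 5/8, -7/8, 21/16, …
f·g: L₀ = L_f ⊗_s L_g, ord ≤ 2·1.
h=∫h₀ ⇒ L = L₀·Dx.
L = (2 + x)·Dx + (-1 - 2·x)·Dx^2 + (1 + 5·x + 8·x^2 + 4·x^3)·Dx^3  (order 3).
h: a_k = 0, 0, -1, -1/3, 1/3, -1/3, 131/360, …
ICs: h(0) = 0, h′(0) = 0, h′′(0) = -2.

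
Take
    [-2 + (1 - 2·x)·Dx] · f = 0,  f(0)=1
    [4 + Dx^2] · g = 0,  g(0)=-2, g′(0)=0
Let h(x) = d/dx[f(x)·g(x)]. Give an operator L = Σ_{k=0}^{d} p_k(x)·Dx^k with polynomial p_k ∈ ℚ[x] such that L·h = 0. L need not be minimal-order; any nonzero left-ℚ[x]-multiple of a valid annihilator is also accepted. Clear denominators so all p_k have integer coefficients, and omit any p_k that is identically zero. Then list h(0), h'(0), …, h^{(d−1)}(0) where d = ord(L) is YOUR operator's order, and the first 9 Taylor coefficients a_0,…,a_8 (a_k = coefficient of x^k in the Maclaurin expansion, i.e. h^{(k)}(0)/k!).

L = (-4 - 16·x + 16·x^2) + (-4 + 8·x)·Dx + (1 - 4·x + 4·x^2)·Dx^2  (order 2).
h: a_k = -4, -8, -24, -208/3, -520/3, -6224/15, -43568/45, -139424/63, -34856/7, …
ICs: h(0) = -4, h′(0) = -8.

f: a_k = 1, 2, 4, 8, 16, 32, 64, 128, 256, …
g: a_k = -2, 0, 4, 0, -4/3, 0, 8/45, 0, -4/315, …
f·g: L₀ = L_f ⊗_s L_g, ord ≤ 1·2.
Differentiate: ansatz ord ≤ ord L₀ ⇒ L.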